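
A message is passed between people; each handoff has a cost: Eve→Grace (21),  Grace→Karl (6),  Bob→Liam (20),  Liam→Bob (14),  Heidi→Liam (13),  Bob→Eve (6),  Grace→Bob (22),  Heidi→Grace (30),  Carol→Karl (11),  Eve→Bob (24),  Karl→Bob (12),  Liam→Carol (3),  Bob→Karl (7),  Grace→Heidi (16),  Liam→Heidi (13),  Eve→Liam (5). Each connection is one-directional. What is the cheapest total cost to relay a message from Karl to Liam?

Candidate routes:
Karl-Bob-Eve-Grace-Heidi-Liam: 12 + 6 + 21 + 16 + 13 = 68
Karl-Bob-Eve-Liam: 12 + 6 + 5 = 23
Karl-Bob-Liam: 12 + 20 = 32
Best route has total 23.

23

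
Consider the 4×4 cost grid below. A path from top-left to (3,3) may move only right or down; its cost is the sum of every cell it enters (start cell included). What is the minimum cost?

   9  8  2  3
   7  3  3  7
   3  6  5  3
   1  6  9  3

33

Best path: [0,0] -> [0,1] -> [0,2] -> [1,2] -> [2,2] -> [2,3] -> [3,3]
Cost: 9 + 8 + 2 + 3 + 5 + 3 + 3 = 33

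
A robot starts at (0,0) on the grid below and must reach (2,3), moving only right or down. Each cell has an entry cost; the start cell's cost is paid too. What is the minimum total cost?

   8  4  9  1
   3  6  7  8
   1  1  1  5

Best path: [0,0] -> [1,0] -> [2,0] -> [2,1] -> [2,2] -> [2,3]
Cost: 8 + 3 + 1 + 1 + 1 + 5 = 19

19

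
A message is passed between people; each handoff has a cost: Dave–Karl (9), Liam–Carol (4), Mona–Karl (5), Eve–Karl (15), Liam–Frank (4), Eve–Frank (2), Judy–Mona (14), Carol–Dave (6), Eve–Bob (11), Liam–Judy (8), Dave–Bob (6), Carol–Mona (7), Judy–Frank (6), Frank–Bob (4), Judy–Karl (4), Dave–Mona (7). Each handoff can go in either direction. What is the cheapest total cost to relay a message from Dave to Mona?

7

Comparing a few candidate routes:
Dave -> Bob -> Frank -> Liam -> Carol -> Mona: 6 + 4 + 4 + 4 + 7 = 25
Dave -> Karl -> Mona: 9 + 5 = 14
Dave -> Mona: 7
Dave -> Carol -> Mona: 6 + 7 = 13
The minimum is 7.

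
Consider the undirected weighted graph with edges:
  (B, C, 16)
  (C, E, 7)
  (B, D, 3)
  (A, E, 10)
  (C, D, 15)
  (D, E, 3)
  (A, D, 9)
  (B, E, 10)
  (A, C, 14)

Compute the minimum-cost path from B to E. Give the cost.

6

Some routes from B to E:
B-D-A-E: 3 + 9 + 10 = 22
B-D-E: 3 + 3 = 6
B-D-C-E: 3 + 15 + 7 = 25
B-E: 10
B-C-E: 16 + 7 = 23
Shortest: 6.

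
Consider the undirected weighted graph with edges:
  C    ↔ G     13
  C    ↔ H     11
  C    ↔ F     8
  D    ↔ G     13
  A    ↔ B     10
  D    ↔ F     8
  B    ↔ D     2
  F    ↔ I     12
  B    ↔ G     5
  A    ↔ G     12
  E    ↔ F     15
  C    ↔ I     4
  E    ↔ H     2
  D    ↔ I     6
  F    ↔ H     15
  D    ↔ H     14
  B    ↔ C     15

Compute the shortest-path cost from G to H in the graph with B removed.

A few of the G→H routes:
G-D-H: 13 + 14 = 27
G-D-I-C-H: 13 + 6 + 4 + 11 = 34
G-C-H: 13 + 11 = 24
The minimum is 24.

24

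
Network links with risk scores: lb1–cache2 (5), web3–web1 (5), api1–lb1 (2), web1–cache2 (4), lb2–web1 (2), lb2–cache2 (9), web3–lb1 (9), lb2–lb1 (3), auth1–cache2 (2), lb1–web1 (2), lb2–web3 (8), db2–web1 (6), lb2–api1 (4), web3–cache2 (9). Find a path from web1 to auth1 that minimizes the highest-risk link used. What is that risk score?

4

Checking several routes:
web1→lb2→lb1→cache2→auth1: max(2, 3, 5, 2) = 5
web1→cache2→auth1: max(4, 2) = 4
web1→web3→lb2→api1→lb1→cache2→auth1: max(5, 8, 4, 2, 5, 2) = 8
web1→lb2→api1→lb1→cache2→auth1: max(2, 4, 2, 5, 2) = 5
web1→lb1→cache2→auth1: max(2, 5, 2) = 5
Best route has worst link 4.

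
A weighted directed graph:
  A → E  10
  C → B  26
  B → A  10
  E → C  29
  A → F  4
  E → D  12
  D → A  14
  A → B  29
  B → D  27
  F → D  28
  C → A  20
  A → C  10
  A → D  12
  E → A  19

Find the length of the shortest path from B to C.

20

Paths from B to C:
B→A→C: 10 + 10 = 20
B→D→A→C: 27 + 14 + 10 = 51
B→A→E→C: 10 + 10 + 29 = 49
B→D→A→E→C: 27 + 14 + 10 + 29 = 80
Best route has total 20.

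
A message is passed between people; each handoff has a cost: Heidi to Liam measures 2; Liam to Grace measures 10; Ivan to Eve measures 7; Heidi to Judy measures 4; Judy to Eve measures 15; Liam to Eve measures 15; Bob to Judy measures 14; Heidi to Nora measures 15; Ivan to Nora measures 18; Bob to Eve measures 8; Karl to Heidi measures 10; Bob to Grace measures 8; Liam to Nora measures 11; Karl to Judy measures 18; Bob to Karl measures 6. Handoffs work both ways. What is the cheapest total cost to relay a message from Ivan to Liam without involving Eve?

29

Checking several routes:
Ivan - Nora - Liam: 18 + 11 = 29
Ivan - Nora - Heidi - Liam: 18 + 15 + 2 = 35
Ivan - Nora - Heidi - Judy - Karl - Bob - Grace - Liam: 18 + 15 + 4 + 18 + 6 + 8 + 10 = 79
Ivan - Nora - Heidi - Karl - Bob - Grace - Liam: 18 + 15 + 10 + 6 + 8 + 10 = 67
Ivan - Nora - Heidi - Judy - Bob - Grace - Liam: 18 + 15 + 4 + 14 + 8 + 10 = 69
The minimum is 29.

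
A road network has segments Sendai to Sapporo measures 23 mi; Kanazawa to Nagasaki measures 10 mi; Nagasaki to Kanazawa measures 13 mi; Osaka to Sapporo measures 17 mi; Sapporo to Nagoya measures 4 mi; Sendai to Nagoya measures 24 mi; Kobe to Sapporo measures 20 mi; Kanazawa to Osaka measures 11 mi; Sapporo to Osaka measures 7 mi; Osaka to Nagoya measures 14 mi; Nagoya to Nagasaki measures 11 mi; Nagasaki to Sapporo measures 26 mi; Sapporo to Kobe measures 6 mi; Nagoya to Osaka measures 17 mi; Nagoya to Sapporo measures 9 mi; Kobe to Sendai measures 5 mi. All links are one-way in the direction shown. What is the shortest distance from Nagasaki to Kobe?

32

Candidate routes:
Nagasaki -> Kanazawa -> Osaka -> Sapporo -> Kobe: 13 + 11 + 17 + 6 = 47
Nagasaki -> Sapporo -> Kobe: 26 + 6 = 32
Nagasaki -> Kanazawa -> Osaka -> Nagoya -> Sapporo -> Kobe: 13 + 11 + 14 + 9 + 6 = 53
Best route has total 32 mi.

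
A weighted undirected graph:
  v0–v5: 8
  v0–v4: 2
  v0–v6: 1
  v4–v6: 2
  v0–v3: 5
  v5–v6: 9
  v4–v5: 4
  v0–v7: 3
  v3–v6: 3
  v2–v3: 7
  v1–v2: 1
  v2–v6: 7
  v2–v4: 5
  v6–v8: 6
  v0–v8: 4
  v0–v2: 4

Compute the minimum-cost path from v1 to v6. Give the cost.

Some routes from v1 to v6:
v1-v2-v0-v4-v6: 1 + 4 + 2 + 2 = 9
v1-v2-v6: 1 + 7 = 8
v1-v2-v3-v6: 1 + 7 + 3 = 11
v1-v2-v4-v6: 1 + 5 + 2 = 8
v1-v2-v0-v6: 1 + 4 + 1 = 6
v1-v2-v4-v0-v6: 1 + 5 + 2 + 1 = 9
Best route has total 6.

6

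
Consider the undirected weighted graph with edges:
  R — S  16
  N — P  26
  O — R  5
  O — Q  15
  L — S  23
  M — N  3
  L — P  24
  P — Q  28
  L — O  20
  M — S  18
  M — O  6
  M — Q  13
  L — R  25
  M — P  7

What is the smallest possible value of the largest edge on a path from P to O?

Some routes from P to O:
P→M→Q→O: max(7, 13, 15) = 15
P→M→O: max(7, 6) = 7
P→M→S→R→O: max(7, 18, 16, 5) = 18
Best route has worst link 7.

7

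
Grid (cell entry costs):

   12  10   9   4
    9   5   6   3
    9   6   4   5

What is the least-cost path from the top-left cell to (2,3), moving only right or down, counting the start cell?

40

One optimal route is [0,0]→[1,0]→[1,1]→[1,2]→[1,3]→[2,3].
Its cost is 12 + 9 + 5 + 6 + 3 + 5 = 40.
For comparison, the top-then-right route costs 43.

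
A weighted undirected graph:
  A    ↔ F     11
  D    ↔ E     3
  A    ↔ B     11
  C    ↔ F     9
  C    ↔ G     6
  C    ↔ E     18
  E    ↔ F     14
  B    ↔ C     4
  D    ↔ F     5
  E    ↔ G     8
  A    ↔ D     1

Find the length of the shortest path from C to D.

14

A few of the C→D routes:
C → G → E → D: 6 + 8 + 3 = 17
C → F → D: 9 + 5 = 14
C → B → A → D: 4 + 11 + 1 = 16
Shortest: 14.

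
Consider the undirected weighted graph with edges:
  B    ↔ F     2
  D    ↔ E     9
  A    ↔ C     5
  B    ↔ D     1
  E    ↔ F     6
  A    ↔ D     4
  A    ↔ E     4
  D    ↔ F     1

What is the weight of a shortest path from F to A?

Comparing a few candidate routes:
F→D→E→A: 1 + 9 + 4 = 14
F→D→A: 1 + 4 = 5
F→E→A: 6 + 4 = 10
F→B→D→A: 2 + 1 + 4 = 7
Best route has total 5.

5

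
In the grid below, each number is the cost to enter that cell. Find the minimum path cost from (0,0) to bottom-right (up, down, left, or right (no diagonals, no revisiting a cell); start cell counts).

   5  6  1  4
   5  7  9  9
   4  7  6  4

Take r0c0→r0c1→r0c2→r0c3→r1c3→r2c3 for a total of 5 + 6 + 1 + 4 + 9 + 4 = 29.

29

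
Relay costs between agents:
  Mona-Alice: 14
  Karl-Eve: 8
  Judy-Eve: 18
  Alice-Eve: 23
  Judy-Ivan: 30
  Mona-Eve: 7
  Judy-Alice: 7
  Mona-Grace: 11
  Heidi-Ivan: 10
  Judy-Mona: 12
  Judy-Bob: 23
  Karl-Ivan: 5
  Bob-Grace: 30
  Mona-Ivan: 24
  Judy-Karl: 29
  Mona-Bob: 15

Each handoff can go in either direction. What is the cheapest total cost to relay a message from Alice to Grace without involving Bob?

Some routes from Alice to Grace avoiding Bob:
Alice -> Eve -> Mona -> Grace: 23 + 7 + 11 = 41
Alice -> Judy -> Mona -> Grace: 7 + 12 + 11 = 30
Alice -> Mona -> Grace: 14 + 11 = 25
Shortest: 25.

25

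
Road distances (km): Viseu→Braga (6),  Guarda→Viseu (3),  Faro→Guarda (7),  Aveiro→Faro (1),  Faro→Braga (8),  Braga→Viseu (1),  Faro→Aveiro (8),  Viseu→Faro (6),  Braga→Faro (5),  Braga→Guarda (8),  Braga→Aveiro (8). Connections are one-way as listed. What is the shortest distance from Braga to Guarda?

8

Candidate routes:
Braga → Aveiro → Faro → Guarda: 8 + 1 + 7 = 16
Braga → Faro → Guarda: 5 + 7 = 12
Braga → Viseu → Faro → Guarda: 1 + 6 + 7 = 14
Braga → Guarda: 8
Shortest: 8 km.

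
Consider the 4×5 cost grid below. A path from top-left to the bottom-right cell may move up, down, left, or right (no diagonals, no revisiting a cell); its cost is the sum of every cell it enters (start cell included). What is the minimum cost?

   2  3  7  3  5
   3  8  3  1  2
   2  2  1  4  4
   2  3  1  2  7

20

Cheapest: [0,0] -> [1,0] -> [2,0] -> [2,1] -> [2,2] -> [3,2] -> [3,3] -> [3,4]
  2 + 3 + 2 + 2 + 1 + 1 + 2 + 7 = 20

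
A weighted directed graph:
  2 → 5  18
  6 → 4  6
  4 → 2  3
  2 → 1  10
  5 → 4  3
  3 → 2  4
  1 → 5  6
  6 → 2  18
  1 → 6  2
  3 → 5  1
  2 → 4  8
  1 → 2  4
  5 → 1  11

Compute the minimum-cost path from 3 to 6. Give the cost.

Routes from 3 to 6:
3 → 5 → 4 → 2 → 1 → 6: 1 + 3 + 3 + 10 + 2 = 19
3 → 5 → 1 → 6: 1 + 11 + 2 = 14
3 → 2 → 1 → 6: 4 + 10 + 2 = 16
3 → 2 → 5 → 1 → 6: 4 + 18 + 11 + 2 = 35
The minimum is 14.

14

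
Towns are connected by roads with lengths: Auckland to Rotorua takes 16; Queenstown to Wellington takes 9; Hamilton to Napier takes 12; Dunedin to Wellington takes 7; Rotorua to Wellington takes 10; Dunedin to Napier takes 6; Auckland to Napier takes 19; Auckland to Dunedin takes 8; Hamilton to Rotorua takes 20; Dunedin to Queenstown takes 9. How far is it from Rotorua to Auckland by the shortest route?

Checking several routes:
Rotorua→Auckland: 16
Rotorua→Wellington→Queenstown→Dunedin→Auckland: 10 + 9 + 9 + 8 = 36
Rotorua→Wellington→Dunedin→Napier→Auckland: 10 + 7 + 6 + 19 = 42
Rotorua→Wellington→Dunedin→Auckland: 10 + 7 + 8 = 25
Shortest: 16.

16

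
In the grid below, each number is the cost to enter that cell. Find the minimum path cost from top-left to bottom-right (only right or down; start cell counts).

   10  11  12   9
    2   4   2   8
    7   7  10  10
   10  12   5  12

Cheapest: [0,0] [1,0] [1,1] [1,2] [2,2] [3,2] [3,3]
  10 + 2 + 4 + 2 + 10 + 5 + 12 = 45
(Top row then right column would cost 72.)

45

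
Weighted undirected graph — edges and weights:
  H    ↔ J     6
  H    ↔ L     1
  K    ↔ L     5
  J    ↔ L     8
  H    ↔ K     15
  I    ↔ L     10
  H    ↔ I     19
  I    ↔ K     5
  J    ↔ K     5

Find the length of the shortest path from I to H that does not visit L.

16

Routes from I to H avoiding L:
I - H: 19
I - K - H: 5 + 15 = 20
I - K - J - H: 5 + 5 + 6 = 16
Shortest: 16.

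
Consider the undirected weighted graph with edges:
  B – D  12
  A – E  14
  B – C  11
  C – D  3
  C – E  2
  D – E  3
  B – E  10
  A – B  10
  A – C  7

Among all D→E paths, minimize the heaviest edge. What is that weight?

Some routes from D to E:
D-C-B-E: max(3, 11, 10) = 11
D-C-A-B-E: max(3, 7, 10, 10) = 10
D-C-E: max(3, 2) = 3
D-E: max(3) = 3
Smallest bottleneck: 3.

3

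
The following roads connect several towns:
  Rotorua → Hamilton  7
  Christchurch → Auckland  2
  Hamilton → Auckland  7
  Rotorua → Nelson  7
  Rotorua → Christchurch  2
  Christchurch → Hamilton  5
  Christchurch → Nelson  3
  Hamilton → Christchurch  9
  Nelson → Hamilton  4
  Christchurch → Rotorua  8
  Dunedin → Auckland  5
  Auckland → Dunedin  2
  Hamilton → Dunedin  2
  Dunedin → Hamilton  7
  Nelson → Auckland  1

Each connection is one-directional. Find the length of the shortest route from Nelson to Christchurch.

13

Paths from Nelson to Christchurch:
Nelson-Hamilton-Christchurch: 4 + 9 = 13
Nelson-Auckland-Dunedin-Hamilton-Christchurch: 1 + 2 + 7 + 9 = 19
Shortest: 13.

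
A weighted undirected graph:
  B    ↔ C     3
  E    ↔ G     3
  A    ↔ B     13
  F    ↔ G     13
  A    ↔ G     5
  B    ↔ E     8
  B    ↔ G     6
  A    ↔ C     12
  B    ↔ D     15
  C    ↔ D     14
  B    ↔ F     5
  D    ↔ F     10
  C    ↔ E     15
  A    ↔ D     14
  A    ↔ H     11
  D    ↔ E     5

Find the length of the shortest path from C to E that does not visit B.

Checking several routes:
C -> A -> G -> E: 12 + 5 + 3 = 20
C -> E: 15
C -> D -> E: 14 + 5 = 19
C -> A -> D -> E: 12 + 14 + 5 = 31
C -> D -> A -> G -> E: 14 + 14 + 5 + 3 = 36
Best route has total 15.

15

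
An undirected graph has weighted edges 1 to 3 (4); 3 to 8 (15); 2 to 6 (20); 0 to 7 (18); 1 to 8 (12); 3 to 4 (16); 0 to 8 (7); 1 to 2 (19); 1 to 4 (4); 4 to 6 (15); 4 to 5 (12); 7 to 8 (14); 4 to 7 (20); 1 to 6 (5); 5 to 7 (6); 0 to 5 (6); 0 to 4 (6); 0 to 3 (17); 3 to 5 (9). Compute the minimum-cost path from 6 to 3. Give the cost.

Some routes from 6 to 3:
6 → 1 → 4 → 3: 5 + 4 + 16 = 25
6 → 1 → 3: 5 + 4 = 9
6 → 4 → 1 → 3: 15 + 4 + 4 = 23
Shortest: 9.

9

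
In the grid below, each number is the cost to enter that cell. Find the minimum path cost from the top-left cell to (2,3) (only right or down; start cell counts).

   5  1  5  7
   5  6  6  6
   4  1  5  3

Path (0,0) (0,1) (1,1) (2,1) (2,2) (2,3): 5 + 1 + 6 + 1 + 5 + 3 = 21.
For comparison, the top-then-right route costs 27.

21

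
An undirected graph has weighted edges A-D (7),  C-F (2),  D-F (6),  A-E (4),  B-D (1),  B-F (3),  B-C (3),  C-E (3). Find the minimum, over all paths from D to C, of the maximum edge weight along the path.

3

Routes from D to C:
D -> B -> C: max(1, 3) = 3
D -> F -> B -> C: max(6, 3, 3) = 6
D -> A -> E -> C: max(7, 4, 3) = 7
D -> F -> C: max(6, 2) = 6
D -> B -> F -> C: max(1, 3, 2) = 3
Smallest bottleneck: 3.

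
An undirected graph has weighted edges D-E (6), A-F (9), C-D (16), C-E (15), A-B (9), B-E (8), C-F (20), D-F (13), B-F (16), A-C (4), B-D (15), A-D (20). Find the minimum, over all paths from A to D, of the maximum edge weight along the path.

Checking several routes:
A→B→E→D: max(9, 8, 6) = 9
A→F→D: max(9, 13) = 13
A→C→E→D: max(4, 15, 6) = 15
A→C→E→B→D: max(4, 15, 8, 15) = 15
The minimum achievable maximum is 9.

9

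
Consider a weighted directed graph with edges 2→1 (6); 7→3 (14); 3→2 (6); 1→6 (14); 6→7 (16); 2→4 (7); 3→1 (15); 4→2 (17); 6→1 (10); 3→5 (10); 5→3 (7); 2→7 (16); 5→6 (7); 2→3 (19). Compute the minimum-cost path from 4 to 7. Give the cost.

Candidate routes:
4 - 2 - 3 - 1 - 6 - 7: 17 + 19 + 15 + 14 + 16 = 81
4 - 2 - 1 - 6 - 7: 17 + 6 + 14 + 16 = 53
4 - 2 - 3 - 5 - 6 - 7: 17 + 19 + 10 + 7 + 16 = 69
4 - 2 - 7: 17 + 16 = 33
Shortest: 33.

33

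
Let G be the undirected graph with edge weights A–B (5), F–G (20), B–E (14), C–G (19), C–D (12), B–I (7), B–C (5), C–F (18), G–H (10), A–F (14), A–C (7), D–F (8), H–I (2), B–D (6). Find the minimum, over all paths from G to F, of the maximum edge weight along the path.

10

Checking several routes:
G→H→I→B→A→C→D→F: max(10, 2, 7, 5, 7, 12, 8) = 12
G→H→I→B→D→F: max(10, 2, 7, 6, 8) = 10
G→H→I→B→D→C→A→F: max(10, 2, 7, 6, 12, 7, 14) = 14
G→H→I→B→C→D→F: max(10, 2, 7, 5, 12, 8) = 12
The minimum achievable maximum is 10.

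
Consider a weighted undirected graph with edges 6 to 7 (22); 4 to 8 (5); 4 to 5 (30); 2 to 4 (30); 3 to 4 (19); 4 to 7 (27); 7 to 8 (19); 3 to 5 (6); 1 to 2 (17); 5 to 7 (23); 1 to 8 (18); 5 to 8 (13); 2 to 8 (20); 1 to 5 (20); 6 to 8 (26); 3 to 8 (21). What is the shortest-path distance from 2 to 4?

25

Comparing a few candidate routes:
2 -> 1 -> 5 -> 8 -> 4: 17 + 20 + 13 + 5 = 55
2 -> 8 -> 3 -> 4: 20 + 21 + 19 = 60
2 -> 8 -> 4: 20 + 5 = 25
2 -> 8 -> 5 -> 3 -> 4: 20 + 13 + 6 + 19 = 58
2 -> 1 -> 8 -> 4: 17 + 18 + 5 = 40
2 -> 4: 30
Best route has total 25.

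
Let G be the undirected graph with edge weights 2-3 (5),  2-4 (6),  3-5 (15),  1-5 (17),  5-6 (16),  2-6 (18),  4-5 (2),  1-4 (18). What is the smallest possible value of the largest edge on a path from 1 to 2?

Checking several routes:
1 - 4 - 5 - 6 - 2: max(18, 2, 16, 18) = 18
1 - 5 - 3 - 2: max(17, 15, 5) = 17
1 - 4 - 5 - 3 - 2: max(18, 2, 15, 5) = 18
1 - 5 - 4 - 2: max(17, 2, 6) = 17
1 - 5 - 6 - 2: max(17, 16, 18) = 18
Best route has worst link 17.

17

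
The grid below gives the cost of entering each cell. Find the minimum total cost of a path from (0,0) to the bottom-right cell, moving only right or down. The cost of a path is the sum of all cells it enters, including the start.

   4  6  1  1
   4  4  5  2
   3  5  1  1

Take [0,0]→[0,1]→[0,2]→[0,3]→[1,3]→[2,3] for a total of 4 + 6 + 1 + 1 + 2 + 1 = 15.

15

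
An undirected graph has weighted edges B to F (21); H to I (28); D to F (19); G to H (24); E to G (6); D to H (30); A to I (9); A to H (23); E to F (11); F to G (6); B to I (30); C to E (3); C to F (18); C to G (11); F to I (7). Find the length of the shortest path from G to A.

A few of the G→A routes:
G - E - F - I - A: 6 + 11 + 7 + 9 = 33
G - E - C - F - I - A: 6 + 3 + 18 + 7 + 9 = 43
G - F - I - A: 6 + 7 + 9 = 22
G - C - E - F - I - A: 11 + 3 + 11 + 7 + 9 = 41
The minimum is 22.

22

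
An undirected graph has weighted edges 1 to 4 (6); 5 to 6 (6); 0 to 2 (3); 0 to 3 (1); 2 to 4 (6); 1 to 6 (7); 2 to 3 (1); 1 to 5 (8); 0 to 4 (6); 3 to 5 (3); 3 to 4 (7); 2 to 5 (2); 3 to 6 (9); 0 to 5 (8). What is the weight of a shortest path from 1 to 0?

12

Comparing a few candidate routes:
1 -> 4 -> 0: 6 + 6 = 12
1 -> 5 -> 2 -> 3 -> 0: 8 + 2 + 1 + 1 = 12
1 -> 5 -> 3 -> 0: 8 + 3 + 1 = 12
1 -> 5 -> 2 -> 0: 8 + 2 + 3 = 13
Best route has total 12.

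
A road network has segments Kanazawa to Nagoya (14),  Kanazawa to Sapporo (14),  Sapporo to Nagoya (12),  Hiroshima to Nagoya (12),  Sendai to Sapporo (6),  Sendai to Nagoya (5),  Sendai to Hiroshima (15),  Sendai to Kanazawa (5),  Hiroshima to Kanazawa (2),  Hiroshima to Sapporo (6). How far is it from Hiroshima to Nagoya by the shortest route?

A few of the Hiroshima→Nagoya routes:
Hiroshima → Nagoya: 12
Hiroshima → Kanazawa → Nagoya: 2 + 14 = 16
Hiroshima → Kanazawa → Sendai → Nagoya: 2 + 5 + 5 = 12
The minimum is 12 mi.

12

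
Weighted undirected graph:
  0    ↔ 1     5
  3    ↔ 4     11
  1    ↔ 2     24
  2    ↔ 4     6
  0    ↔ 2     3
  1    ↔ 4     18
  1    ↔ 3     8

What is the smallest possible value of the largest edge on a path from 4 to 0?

6

Checking several routes:
4 → 1 → 0: max(18, 5) = 18
4 → 2 → 0: max(6, 3) = 6
4 → 3 → 1 → 0: max(11, 8, 5) = 11
Smallest bottleneck: 6.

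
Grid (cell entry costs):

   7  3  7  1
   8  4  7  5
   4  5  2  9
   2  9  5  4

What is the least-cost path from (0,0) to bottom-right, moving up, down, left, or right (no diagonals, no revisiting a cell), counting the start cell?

One optimal route is r0c0 r0c1 r1c1 r2c1 r2c2 r3c2 r3c3.
Its cost is 7 + 3 + 4 + 5 + 2 + 5 + 4 = 30.

30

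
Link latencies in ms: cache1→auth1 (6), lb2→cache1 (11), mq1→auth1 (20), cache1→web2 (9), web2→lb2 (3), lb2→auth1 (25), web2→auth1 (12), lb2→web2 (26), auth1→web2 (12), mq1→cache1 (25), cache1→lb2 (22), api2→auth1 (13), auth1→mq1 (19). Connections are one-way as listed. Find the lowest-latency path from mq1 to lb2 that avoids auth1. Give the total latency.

37

Paths from mq1 to lb2 avoiding auth1:
mq1 -> cache1 -> lb2: 25 + 22 = 47
mq1 -> cache1 -> web2 -> lb2: 25 + 9 + 3 = 37
Shortest: 37 ms.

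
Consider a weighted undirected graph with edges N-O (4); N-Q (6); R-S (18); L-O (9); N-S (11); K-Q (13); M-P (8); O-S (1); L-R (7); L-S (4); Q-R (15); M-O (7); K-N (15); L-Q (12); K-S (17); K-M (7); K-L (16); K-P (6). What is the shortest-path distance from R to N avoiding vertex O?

Some routes from R to N avoiding O:
R - L - Q - N: 7 + 12 + 6 = 25
R - Q - N: 15 + 6 = 21
R - L - S - N: 7 + 4 + 11 = 22
Best route has total 21.

21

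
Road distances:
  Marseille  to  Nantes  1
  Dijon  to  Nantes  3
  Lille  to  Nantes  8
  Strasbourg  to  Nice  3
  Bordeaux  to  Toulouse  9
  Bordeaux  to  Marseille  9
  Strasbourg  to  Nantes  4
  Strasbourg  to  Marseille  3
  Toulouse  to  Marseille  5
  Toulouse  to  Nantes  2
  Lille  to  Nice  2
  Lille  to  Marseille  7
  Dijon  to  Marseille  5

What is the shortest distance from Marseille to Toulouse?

3

Checking several routes:
Marseille→Toulouse: 5
Marseille→Lille→Nantes→Toulouse: 7 + 8 + 2 = 17
Marseille→Strasbourg→Nantes→Toulouse: 3 + 4 + 2 = 9
Marseille→Dijon→Nantes→Toulouse: 5 + 3 + 2 = 10
Marseille→Nantes→Toulouse: 1 + 2 = 3
Shortest: 3.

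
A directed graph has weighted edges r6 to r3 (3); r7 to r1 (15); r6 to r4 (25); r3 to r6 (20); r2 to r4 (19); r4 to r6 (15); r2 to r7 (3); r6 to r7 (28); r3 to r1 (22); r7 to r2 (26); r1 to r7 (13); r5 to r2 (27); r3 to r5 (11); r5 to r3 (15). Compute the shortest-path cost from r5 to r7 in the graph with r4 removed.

Paths from r5 to r7 avoiding r4:
r5-r3-r6-r7: 15 + 20 + 28 = 63
r5-r2-r7: 27 + 3 = 30
r5-r3-r1-r7: 15 + 22 + 13 = 50
The minimum is 30.

30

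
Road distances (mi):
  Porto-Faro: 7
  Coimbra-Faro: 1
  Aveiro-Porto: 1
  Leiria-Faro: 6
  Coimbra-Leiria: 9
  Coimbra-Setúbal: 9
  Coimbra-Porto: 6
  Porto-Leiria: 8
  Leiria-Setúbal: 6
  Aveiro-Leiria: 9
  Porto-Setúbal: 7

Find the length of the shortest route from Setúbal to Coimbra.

A few of the Setúbal→Coimbra routes:
Setúbal - Leiria - Coimbra: 6 + 9 = 15
Setúbal - Porto - Coimbra: 7 + 6 = 13
Setúbal - Leiria - Faro - Coimbra: 6 + 6 + 1 = 13
Setúbal - Coimbra: 9
Shortest: 9 mi.

9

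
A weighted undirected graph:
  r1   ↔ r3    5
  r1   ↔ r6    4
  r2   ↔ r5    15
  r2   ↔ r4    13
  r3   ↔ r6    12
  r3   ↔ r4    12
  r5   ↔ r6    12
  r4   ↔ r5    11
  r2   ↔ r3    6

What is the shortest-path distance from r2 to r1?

11

Comparing a few candidate routes:
r2 -> r3 -> r1: 6 + 5 = 11
r2 -> r5 -> r6 -> r1: 15 + 12 + 4 = 31
r2 -> r4 -> r3 -> r1: 13 + 12 + 5 = 30
r2 -> r3 -> r6 -> r1: 6 + 12 + 4 = 22
The minimum is 11.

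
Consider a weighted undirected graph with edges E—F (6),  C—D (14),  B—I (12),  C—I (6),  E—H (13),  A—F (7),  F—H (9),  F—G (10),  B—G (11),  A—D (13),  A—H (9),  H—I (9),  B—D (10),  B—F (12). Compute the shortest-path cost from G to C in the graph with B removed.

34

Paths from G to C avoiding B:
G-F-H-A-D-C: 10 + 9 + 9 + 13 + 14 = 55
G-F-A-H-I-C: 10 + 7 + 9 + 9 + 6 = 41
G-F-E-H-I-C: 10 + 6 + 13 + 9 + 6 = 44
G-F-A-D-C: 10 + 7 + 13 + 14 = 44
G-F-E-H-A-D-C: 10 + 6 + 13 + 9 + 13 + 14 = 65
G-F-H-I-C: 10 + 9 + 9 + 6 = 34
Shortest: 34.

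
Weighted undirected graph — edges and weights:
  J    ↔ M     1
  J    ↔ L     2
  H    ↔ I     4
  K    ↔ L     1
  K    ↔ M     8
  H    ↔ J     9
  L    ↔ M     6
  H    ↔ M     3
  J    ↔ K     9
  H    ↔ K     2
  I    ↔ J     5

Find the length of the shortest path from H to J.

Checking several routes:
H-I-J: 4 + 5 = 9
H-J: 9
H-K-L-M-J: 2 + 1 + 6 + 1 = 10
H-K-L-J: 2 + 1 + 2 = 5
H-M-J: 3 + 1 = 4
The minimum is 4.

4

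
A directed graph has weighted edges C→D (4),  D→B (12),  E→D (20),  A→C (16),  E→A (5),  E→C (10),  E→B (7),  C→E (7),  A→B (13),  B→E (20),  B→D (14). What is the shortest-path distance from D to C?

42

Paths from D to C:
D -> B -> E -> C: 12 + 20 + 10 = 42
D -> B -> E -> A -> C: 12 + 20 + 5 + 16 = 53
Shortest: 42.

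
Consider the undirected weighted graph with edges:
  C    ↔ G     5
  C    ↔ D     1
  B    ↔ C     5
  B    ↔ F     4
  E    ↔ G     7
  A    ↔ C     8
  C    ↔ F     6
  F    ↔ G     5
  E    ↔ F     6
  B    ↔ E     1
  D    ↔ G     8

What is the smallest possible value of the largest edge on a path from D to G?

5

Checking several routes:
D-C-B-E-F-G: max(1, 5, 1, 6, 5) = 6
D-C-G: max(1, 5) = 5
D-C-B-F-G: max(1, 5, 4, 5) = 5
D-C-F-G: max(1, 6, 5) = 6
D-C-F-B-E-G: max(1, 6, 4, 1, 7) = 7
Best route has worst link 5.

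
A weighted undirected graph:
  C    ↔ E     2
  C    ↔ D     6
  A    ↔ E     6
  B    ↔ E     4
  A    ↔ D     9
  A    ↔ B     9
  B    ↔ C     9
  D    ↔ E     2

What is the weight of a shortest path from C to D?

A few of the C→D routes:
C-D: 6
C-E-B-A-D: 2 + 4 + 9 + 9 = 24
C-E-A-D: 2 + 6 + 9 = 17
C-B-A-E-D: 9 + 9 + 6 + 2 = 26
C-E-D: 2 + 2 = 4
C-B-E-D: 9 + 4 + 2 = 15
Shortest: 4.

4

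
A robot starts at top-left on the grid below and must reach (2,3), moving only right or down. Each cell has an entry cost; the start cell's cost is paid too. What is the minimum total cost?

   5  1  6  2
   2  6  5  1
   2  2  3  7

Take (0,0) (1,0) (2,0) (2,1) (2,2) (2,3) for a total of 5 + 2 + 2 + 2 + 3 + 7 = 21.
For comparison, the top-then-right route costs 22.

21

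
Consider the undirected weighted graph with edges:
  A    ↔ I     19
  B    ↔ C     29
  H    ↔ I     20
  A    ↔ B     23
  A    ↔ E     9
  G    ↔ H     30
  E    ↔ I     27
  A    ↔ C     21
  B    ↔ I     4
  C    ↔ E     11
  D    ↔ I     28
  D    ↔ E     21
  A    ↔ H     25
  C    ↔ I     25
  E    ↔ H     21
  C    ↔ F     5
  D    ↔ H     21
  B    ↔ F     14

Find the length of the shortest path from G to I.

Some routes from G to I:
G → H → I: 30 + 20 = 50
G → H → D → I: 30 + 21 + 28 = 79
G → H → A → I: 30 + 25 + 19 = 74
G → H → E → I: 30 + 21 + 27 = 78
G → H → E → A → I: 30 + 21 + 9 + 19 = 79
G → H → A → B → I: 30 + 25 + 23 + 4 = 82
Shortest: 50.

50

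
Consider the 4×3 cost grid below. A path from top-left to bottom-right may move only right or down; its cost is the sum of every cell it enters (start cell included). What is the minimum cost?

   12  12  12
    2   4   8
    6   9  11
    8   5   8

40

Cheapest: r0c0 → r1c0 → r1c1 → r2c1 → r3c1 → r3c2
  12 + 2 + 4 + 9 + 5 + 8 = 40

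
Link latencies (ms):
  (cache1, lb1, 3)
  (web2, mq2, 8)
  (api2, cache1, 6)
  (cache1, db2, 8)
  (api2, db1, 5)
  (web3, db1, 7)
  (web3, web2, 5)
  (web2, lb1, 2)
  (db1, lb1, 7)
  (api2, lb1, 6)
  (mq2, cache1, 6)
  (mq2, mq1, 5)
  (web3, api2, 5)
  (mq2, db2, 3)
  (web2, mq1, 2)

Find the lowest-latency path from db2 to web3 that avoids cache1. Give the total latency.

15

Checking several routes:
db2 - mq2 - mq1 - web2 - lb1 - api2 - web3: 3 + 5 + 2 + 2 + 6 + 5 = 23
db2 - mq2 - web2 - web3: 3 + 8 + 5 = 16
db2 - mq2 - web2 - lb1 - api2 - web3: 3 + 8 + 2 + 6 + 5 = 24
db2 - mq2 - mq1 - web2 - lb1 - db1 - web3: 3 + 5 + 2 + 2 + 7 + 7 = 26
db2 - mq2 - mq1 - web2 - web3: 3 + 5 + 2 + 5 = 15
db2 - mq2 - web2 - lb1 - db1 - web3: 3 + 8 + 2 + 7 + 7 = 27
Shortest: 15 ms.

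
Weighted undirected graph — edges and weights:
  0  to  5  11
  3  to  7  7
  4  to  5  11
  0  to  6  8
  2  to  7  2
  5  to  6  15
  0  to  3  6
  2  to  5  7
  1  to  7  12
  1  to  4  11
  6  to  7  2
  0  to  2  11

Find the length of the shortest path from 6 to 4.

22

Comparing a few candidate routes:
6 - 7 - 1 - 4: 2 + 12 + 11 = 25
6 - 5 - 4: 15 + 11 = 26
6 - 7 - 3 - 0 - 5 - 4: 2 + 7 + 6 + 11 + 11 = 37
6 - 0 - 5 - 4: 8 + 11 + 11 = 30
6 - 7 - 2 - 5 - 4: 2 + 2 + 7 + 11 = 22
Shortest: 22.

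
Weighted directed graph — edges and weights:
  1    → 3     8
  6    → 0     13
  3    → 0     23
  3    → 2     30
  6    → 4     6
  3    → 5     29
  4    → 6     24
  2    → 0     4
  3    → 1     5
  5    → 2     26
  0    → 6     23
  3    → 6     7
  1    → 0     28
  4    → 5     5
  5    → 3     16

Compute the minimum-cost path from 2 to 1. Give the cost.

59

Candidate routes:
2→0→6→4→5→3→1: 4 + 23 + 6 + 5 + 16 + 5 = 59
Shortest: 59.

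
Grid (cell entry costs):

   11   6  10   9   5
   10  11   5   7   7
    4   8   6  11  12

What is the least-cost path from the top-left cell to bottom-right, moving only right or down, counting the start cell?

Path [0,0] -> [0,1] -> [0,2] -> [1,2] -> [1,3] -> [1,4] -> [2,4]: 11 + 6 + 10 + 5 + 7 + 7 + 12 = 58.
For comparison, the top-then-right route costs 60.

58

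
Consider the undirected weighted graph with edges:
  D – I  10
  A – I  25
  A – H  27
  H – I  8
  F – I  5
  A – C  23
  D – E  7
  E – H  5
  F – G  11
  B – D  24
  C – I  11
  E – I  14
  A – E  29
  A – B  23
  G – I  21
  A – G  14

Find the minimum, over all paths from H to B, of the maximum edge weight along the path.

Checking several routes:
H -> E -> D -> I -> C -> A -> B: max(5, 7, 10, 11, 23, 23) = 23
H -> E -> I -> F -> G -> A -> B: max(5, 14, 5, 11, 14, 23) = 23
H -> E -> I -> C -> A -> B: max(5, 14, 11, 23, 23) = 23
H -> E -> I -> G -> A -> B: max(5, 14, 21, 14, 23) = 23
H -> E -> D -> I -> F -> G -> A -> B: max(5, 7, 10, 5, 11, 14, 23) = 23
Smallest bottleneck: 23.

23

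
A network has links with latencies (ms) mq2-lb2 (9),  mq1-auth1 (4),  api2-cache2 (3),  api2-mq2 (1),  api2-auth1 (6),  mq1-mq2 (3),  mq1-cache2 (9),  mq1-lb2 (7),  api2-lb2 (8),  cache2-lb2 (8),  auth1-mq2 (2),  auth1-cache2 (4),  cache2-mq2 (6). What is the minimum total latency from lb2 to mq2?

9

Some routes from lb2 to mq2:
lb2 - cache2 - api2 - mq2: 8 + 3 + 1 = 12
lb2 - mq1 - mq2: 7 + 3 = 10
lb2 - cache2 - mq2: 8 + 6 = 14
lb2 - mq1 - auth1 - mq2: 7 + 4 + 2 = 13
lb2 - mq2: 9
lb2 - api2 - mq2: 8 + 1 = 9
Best route has total 9 ms.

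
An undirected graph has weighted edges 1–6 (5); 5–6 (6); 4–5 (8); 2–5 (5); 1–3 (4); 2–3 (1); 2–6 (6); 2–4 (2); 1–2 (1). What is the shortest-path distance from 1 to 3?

Some routes from 1 to 3:
1→2→3: 1 + 1 = 2
1→3: 4
1→6→2→3: 5 + 6 + 1 = 12
Best route has total 2.

2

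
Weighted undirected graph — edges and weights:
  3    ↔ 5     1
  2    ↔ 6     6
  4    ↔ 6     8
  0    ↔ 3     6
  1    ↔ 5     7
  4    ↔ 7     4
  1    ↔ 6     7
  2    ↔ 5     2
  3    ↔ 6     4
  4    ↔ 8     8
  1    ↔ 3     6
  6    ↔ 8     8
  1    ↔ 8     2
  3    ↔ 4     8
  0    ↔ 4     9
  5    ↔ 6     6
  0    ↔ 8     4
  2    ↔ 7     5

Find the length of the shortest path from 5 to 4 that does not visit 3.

Comparing a few candidate routes:
5 → 6 → 4: 6 + 8 = 14
5 → 6 → 2 → 7 → 4: 6 + 6 + 5 + 4 = 21
5 → 1 → 8 → 4: 7 + 2 + 8 = 17
5 → 2 → 7 → 4: 2 + 5 + 4 = 11
5 → 2 → 6 → 4: 2 + 6 + 8 = 16
Best route has total 11.

11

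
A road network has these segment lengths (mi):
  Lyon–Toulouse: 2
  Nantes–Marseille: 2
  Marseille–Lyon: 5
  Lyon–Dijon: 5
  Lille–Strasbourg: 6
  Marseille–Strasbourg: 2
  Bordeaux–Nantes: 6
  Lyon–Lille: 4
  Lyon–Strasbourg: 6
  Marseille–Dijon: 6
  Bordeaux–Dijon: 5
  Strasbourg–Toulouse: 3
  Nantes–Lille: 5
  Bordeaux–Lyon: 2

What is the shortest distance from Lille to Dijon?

Some routes from Lille to Dijon:
Lille → Lyon → Dijon: 4 + 5 = 9
Lille → Lyon → Marseille → Dijon: 4 + 5 + 6 = 15
Lille → Strasbourg → Toulouse → Lyon → Dijon: 6 + 3 + 2 + 5 = 16
Lille → Lyon → Bordeaux → Dijon: 4 + 2 + 5 = 11
Lille → Strasbourg → Marseille → Dijon: 6 + 2 + 6 = 14
Lille → Nantes → Marseille → Dijon: 5 + 2 + 6 = 13
The minimum is 9 mi.

9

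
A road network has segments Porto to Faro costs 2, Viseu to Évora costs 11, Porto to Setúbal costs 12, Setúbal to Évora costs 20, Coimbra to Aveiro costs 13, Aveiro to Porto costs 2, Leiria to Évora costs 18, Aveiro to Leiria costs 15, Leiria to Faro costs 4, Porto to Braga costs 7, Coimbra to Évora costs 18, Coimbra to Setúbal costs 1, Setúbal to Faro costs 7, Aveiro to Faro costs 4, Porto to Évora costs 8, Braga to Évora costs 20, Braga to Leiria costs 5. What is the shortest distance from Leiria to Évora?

14

Some routes from Leiria to Évora:
Leiria-Faro-Porto-Évora: 4 + 2 + 8 = 14
Leiria-Faro-Aveiro-Porto-Évora: 4 + 4 + 2 + 8 = 18
Leiria-Évora: 18
Leiria-Braga-Porto-Évora: 5 + 7 + 8 = 20
Leiria-Braga-Évora: 5 + 20 = 25
Best route has total 14.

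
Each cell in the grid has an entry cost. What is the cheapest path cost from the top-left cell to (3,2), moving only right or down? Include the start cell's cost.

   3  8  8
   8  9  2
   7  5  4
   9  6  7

One optimal route is [0,0] [0,1] [0,2] [1,2] [2,2] [3,2].
Its cost is 3 + 8 + 8 + 2 + 4 + 7 = 32.

32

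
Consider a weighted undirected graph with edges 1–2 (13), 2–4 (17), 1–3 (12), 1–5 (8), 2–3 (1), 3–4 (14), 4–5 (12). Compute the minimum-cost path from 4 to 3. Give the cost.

Routes from 4 to 3:
4-5-1-3: 12 + 8 + 12 = 32
4-2-1-3: 17 + 13 + 12 = 42
4-5-1-2-3: 12 + 8 + 13 + 1 = 34
4-2-3: 17 + 1 = 18
4-3: 14
The minimum is 14.

14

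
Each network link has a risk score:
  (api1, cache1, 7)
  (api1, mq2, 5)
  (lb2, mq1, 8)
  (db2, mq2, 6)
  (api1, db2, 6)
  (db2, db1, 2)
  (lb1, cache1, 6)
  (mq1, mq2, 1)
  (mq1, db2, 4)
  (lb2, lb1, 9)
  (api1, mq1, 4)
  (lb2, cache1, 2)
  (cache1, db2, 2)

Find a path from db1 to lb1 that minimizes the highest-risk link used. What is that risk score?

6

Comparing a few candidate routes:
db1-db2-api1-cache1-lb1: max(2, 6, 7, 6) = 7
db1-db2-cache1-lb1: max(2, 2, 6) = 6
db1-db2-mq2-mq1-api1-cache1-lb1: max(2, 6, 1, 4, 7, 6) = 7
db1-db2-mq2-api1-cache1-lb1: max(2, 6, 5, 7, 6) = 7
The minimum achievable maximum is 6.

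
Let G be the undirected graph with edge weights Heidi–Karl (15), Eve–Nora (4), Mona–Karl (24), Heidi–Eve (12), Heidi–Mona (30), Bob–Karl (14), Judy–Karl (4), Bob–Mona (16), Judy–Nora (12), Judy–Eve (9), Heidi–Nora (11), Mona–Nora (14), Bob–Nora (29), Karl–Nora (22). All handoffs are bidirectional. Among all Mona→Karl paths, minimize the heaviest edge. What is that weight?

Some routes from Mona to Karl:
Mona -> Nora -> Judy -> Eve -> Heidi -> Karl: max(14, 12, 9, 12, 15) = 15
Mona -> Nora -> Heidi -> Eve -> Judy -> Karl: max(14, 11, 12, 9, 4) = 14
Mona -> Nora -> Eve -> Judy -> Karl: max(14, 4, 9, 4) = 14
Mona -> Nora -> Judy -> Karl: max(14, 12, 4) = 14
Mona -> Nora -> Heidi -> Karl: max(14, 11, 15) = 15
Mona -> Nora -> Eve -> Heidi -> Karl: max(14, 4, 12, 15) = 15
Best route has worst link 14.

14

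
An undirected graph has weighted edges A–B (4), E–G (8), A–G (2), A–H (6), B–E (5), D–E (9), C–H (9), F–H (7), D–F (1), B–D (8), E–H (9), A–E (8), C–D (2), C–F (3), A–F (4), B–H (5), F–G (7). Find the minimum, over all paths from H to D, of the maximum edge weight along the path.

5

Some routes from H to D:
H -> F -> C -> D: max(7, 3, 2) = 7
H -> B -> A -> F -> C -> D: max(5, 4, 4, 3, 2) = 5
H -> A -> F -> C -> D: max(6, 4, 3, 2) = 6
H -> F -> D: max(7, 1) = 7
H -> B -> A -> F -> D: max(5, 4, 4, 1) = 5
H -> A -> F -> D: max(6, 4, 1) = 6
Smallest bottleneck: 5.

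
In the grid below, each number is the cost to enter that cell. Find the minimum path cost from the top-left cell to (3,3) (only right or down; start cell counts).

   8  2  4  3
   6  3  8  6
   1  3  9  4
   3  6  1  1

24

Best path: [0,0] [0,1] [1,1] [2,1] [3,1] [3,2] [3,3]
Cost: 8 + 2 + 3 + 3 + 6 + 1 + 1 = 24
For comparison, the top-then-right route costs 28.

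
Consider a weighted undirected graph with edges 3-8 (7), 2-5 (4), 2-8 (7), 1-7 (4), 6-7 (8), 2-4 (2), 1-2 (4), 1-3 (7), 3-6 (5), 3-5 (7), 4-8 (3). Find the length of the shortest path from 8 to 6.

Some routes from 8 to 6:
8→3→6: 7 + 5 = 12
8→2→1→3→6: 7 + 4 + 7 + 5 = 23
8→2→1→7→6: 7 + 4 + 4 + 8 = 23
8→4→2→1→7→6: 3 + 2 + 4 + 4 + 8 = 21
8→4→2→1→3→6: 3 + 2 + 4 + 7 + 5 = 21
8→4→2→5→3→6: 3 + 2 + 4 + 7 + 5 = 21
Best route has total 12.

12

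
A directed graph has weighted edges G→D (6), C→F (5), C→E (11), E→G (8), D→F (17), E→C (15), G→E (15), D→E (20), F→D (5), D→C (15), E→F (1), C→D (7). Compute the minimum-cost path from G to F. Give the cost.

A few of the G→F routes:
G → D → E → F: 6 + 20 + 1 = 27
G → E → F: 15 + 1 = 16
G → D → C → E → F: 6 + 15 + 11 + 1 = 33
G → D → F: 6 + 17 = 23
G → D → C → F: 6 + 15 + 5 = 26
The minimum is 16.

16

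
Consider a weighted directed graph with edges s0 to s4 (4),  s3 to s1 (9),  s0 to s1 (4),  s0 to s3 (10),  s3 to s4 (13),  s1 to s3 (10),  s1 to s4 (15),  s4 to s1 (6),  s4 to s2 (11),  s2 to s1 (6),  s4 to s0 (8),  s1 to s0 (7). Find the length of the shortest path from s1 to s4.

Paths from s1 to s4:
s1→s0→s4: 7 + 4 = 11
s1→s3→s4: 10 + 13 = 23
s1→s0→s3→s4: 7 + 10 + 13 = 30
s1→s4: 15
Shortest: 11.

11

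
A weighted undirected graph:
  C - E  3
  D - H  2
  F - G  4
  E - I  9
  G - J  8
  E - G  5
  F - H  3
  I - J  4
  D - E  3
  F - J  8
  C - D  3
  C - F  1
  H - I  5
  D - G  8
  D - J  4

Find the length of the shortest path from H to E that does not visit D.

7

Checking several routes:
H-F-G-E: 3 + 4 + 5 = 12
H-I-E: 5 + 9 = 14
H-F-C-E: 3 + 1 + 3 = 7
H-I-J-F-C-E: 5 + 4 + 8 + 1 + 3 = 21
The minimum is 7.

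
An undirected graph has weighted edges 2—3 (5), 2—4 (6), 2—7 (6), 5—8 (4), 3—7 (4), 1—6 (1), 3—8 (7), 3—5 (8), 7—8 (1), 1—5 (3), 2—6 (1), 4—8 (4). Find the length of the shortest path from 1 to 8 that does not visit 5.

9

Comparing a few candidate routes:
1 - 6 - 2 - 3 - 7 - 8: 1 + 1 + 5 + 4 + 1 = 12
1 - 6 - 2 - 4 - 8: 1 + 1 + 6 + 4 = 12
1 - 6 - 2 - 7 - 8: 1 + 1 + 6 + 1 = 9
1 - 6 - 2 - 3 - 8: 1 + 1 + 5 + 7 = 14
Shortest: 9.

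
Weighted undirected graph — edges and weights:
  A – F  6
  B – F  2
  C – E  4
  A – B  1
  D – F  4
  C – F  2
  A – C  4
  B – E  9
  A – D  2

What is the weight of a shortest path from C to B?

Checking several routes:
C→A→B: 4 + 1 = 5
C→A→F→B: 4 + 6 + 2 = 12
C→A→D→F→B: 4 + 2 + 4 + 2 = 12
C→F→D→A→B: 2 + 4 + 2 + 1 = 9
C→F→A→B: 2 + 6 + 1 = 9
C→F→B: 2 + 2 = 4
Best route has total 4.

4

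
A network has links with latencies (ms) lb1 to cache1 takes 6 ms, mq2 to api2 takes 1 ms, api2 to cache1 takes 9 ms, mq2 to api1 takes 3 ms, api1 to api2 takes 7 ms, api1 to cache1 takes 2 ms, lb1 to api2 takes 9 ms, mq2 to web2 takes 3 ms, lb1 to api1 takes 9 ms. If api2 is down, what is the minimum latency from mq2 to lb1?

11

Candidate routes:
mq2→api1→lb1: 3 + 9 = 12
mq2→api1→cache1→lb1: 3 + 2 + 6 = 11
Shortest: 11 ms.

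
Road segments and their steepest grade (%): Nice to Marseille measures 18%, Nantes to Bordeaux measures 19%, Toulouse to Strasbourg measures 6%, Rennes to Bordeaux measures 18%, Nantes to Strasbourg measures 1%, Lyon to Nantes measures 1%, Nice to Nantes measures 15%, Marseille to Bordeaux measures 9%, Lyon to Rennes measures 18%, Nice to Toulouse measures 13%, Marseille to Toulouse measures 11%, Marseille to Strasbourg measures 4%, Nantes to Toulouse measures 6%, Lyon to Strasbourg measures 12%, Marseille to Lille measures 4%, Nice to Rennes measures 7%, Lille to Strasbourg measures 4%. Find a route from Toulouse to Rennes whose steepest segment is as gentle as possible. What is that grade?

Checking several routes:
Toulouse→Strasbourg→Nantes→Nice→Rennes: max(6, 1, 15, 7) = 15
Toulouse→Nice→Rennes: max(13, 7) = 13
Toulouse→Strasbourg→Lyon→Nantes→Nice→Rennes: max(6, 12, 1, 15, 7) = 15
The minimum achievable maximum is 13%.

13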